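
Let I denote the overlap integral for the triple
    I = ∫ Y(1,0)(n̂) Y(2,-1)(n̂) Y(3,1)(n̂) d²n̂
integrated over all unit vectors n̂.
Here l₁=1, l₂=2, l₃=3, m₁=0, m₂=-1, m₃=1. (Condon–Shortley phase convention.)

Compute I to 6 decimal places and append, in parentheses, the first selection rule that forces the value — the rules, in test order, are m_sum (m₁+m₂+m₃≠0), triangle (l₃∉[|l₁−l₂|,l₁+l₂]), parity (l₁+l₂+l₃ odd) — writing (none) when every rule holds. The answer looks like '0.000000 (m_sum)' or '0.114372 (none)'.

Checks pass: Σm=0; 6 even; l₃=3∈[1,3].
(2·1+1)(2·2+1)(2·3+1) = 105
Δ: 0! 2! 4! / 7! → 1/105
sum: t=0:+1/4 = 1/4
3j²(1 2 3; 0 0 0) = Δ·Π!·Σ² = 3/35  (sign -1)
sum: t=0:+1/6 = 1/6
3j²(1 2 3; 0 -1 1) = Δ·Π!·Σ² = 8/105  (sign +1)
combine: 4πI² = 105·3/35·8/105 = 24/35
take √, sign -1: I = -0.23359668
No selection rule forces the value: the integral is nonzero (none).

-0.233597 (none)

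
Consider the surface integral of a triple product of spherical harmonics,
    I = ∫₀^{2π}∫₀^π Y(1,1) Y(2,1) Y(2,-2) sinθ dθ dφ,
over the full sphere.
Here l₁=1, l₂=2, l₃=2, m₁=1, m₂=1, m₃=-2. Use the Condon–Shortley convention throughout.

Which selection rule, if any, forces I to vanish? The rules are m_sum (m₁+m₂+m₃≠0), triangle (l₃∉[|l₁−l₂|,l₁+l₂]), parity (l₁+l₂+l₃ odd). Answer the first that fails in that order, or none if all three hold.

parity

Σmᵢ = 0  ✓
l₃∈[|l₁−l₂|,l₁+l₂]=[1,3], have l₃=2  ✓
Σlᵢ = 5 ⇒ odd  ✗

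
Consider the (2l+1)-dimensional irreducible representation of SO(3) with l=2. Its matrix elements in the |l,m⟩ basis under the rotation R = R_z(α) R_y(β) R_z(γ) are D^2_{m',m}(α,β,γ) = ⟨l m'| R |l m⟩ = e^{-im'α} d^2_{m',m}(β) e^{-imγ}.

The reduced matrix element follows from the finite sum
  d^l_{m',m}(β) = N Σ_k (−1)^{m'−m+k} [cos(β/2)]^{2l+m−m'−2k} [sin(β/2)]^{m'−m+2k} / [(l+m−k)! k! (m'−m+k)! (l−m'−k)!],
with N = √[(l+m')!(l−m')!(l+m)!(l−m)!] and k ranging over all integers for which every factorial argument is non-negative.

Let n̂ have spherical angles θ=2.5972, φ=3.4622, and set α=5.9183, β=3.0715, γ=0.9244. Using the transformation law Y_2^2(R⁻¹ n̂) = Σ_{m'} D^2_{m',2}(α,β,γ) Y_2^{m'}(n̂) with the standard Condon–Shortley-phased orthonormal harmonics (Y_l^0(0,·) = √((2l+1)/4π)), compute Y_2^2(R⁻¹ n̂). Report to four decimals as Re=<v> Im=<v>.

Need the full column D^2_{m',2} for m'=−2..2 at α=5.9183, β=3.0715, γ=0.9244.
cos(β/2)=0.035039, sin(β/2)=0.999386
d^2_{-2,2}: single k=4 term ⇒ +0.997546;  D = -0.843571-0.532434i
d^2_{-1,2}: single k=3 term ⇒ +0.069949;  D = -0.041935-0.055985i
d^2_{0,2}: single k=2 term ⇒ +0.003004;  D = -0.000824-0.002888i
d^2_{1,2}: single k=1 term ⇒ +0.000086;  D = +0.000007-0.000086i
d^2_{2,2}: single k=0 term ⇒ +0.000002;  D = +0.000001-0.000001i
Y_2^{m'}(θ=2.5972,φ=3.4622) and Σ D·Y over m':
  (-0.8436-0.5324i)·(+0.0830-0.0620i)  (-0.0419-0.0560i)·(+0.3248-0.1079i)  (-0.0008-0.0029i)·(+0.3770+0.0000i)  (+0.0000-0.0001i)·(-0.3248-0.1079i)  (+0.0000-0.0000i)·(+0.0830+0.0620i)
Y_2^2(R⁻¹ n̂) = -0.123019-0.006651i

Re=-0.1230 Im=-0.0067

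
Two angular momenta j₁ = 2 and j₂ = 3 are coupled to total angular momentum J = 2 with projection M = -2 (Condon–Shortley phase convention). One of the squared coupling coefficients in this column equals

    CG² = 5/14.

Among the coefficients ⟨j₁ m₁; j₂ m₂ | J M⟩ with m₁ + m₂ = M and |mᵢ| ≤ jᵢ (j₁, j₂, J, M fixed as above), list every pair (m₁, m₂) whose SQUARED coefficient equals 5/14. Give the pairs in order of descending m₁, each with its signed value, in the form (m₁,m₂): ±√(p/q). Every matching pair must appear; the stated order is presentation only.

Admissible pairs with m₁+m₂ = M = -2: (-2,0), (-1,-1), (0,-2), (1,-3)
  (m₁,m₂)=(1,-3): CG² = 5/14, CG = +√(5/14)   ← matches the target
  (m₁,m₂)=(0,-2): CG² = 5/14, CG = −√(5/14)   ← matches the target
  (m₁,m₂)=(-1,-1): CG² = 3/14, CG = +√(3/14)
  (m₁,m₂)=(-2,0): CG² = 1/14, CG = −√(1/14)
Pairs with CG² = 5/14: (1,-3): +√(5/14); (0,-2): −√(5/14)

(1,-3): +√(5/14); (0,-2): −√(5/14)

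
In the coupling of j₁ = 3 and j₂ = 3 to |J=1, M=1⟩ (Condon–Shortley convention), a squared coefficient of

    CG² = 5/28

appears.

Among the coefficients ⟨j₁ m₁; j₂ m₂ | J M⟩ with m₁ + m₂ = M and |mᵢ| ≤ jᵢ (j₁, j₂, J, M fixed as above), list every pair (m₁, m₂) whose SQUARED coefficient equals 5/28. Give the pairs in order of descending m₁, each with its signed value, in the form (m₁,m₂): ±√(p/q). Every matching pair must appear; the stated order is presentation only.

Admissible pairs with m₁+m₂ = M = 1: (-2,3), (-1,2), (0,1), (1,0), (2,-1), (3,-2)
  (m₁,m₂)=(3,-2): CG² = 3/28, CG = +√(3/28)
  (m₁,m₂)=(2,-1): CG² = 5/28, CG = −√(5/28)   ← matches the target
  (m₁,m₂)=(1,0): CG² = 3/14, CG = +√(3/14)
  (m₁,m₂)=(0,1): CG² = 3/14, CG = −√(3/14)
  (m₁,m₂)=(-1,2): CG² = 5/28, CG = +√(5/28)   ← matches the target
  (m₁,m₂)=(-2,3): CG² = 3/28, CG = −√(3/28)
Pairs with CG² = 5/28: (2,-1): −√(5/28); (-1,2): +√(5/28)

(2,-1): −√(5/28); (-1,2): +√(5/28)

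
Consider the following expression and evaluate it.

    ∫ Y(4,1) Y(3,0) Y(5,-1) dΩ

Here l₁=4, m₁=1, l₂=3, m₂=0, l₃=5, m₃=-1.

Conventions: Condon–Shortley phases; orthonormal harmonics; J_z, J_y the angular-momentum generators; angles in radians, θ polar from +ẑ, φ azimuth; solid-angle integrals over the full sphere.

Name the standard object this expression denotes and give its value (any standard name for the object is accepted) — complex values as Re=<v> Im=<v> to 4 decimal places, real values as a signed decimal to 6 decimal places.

This is a Gaunt coefficient — the integral of a triple product of spherical harmonics over the sphere.
Rules hold: Σm=0, L=12 even, 1≤5≤7.
N = 9·7·11 = 693
Δ = 2!·6!·4!/13! = 1/180180
Racah Σ t=0..2: t=0:+1/576 t=1:−1/144 t=2:+1/576 = -1/288
⇒ 3j(4 3 5; 0 0 0)² = 20/1001, sgn +1
Racah Σ t=0..2: t=0:+1/432 t=1:−1/192 t=2:+1/1440 = -19/8640
⇒ 3j(4 3 5; 1 0 -1)² = 361/30030, sgn -1
4πI² = N·(3j₀)²·(3jₘ)² = 2166/13013
I = -1·√(0.166449/4π) = -0.11508947

Gaunt coefficient, -0.115089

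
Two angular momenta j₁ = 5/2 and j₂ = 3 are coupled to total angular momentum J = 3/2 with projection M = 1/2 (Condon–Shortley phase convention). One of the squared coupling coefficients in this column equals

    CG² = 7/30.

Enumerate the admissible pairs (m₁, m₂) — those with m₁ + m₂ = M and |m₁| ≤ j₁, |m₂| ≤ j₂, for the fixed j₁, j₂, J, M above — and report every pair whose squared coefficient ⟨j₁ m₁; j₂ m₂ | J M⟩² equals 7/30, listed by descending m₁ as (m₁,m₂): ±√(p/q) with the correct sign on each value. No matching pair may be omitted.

Admissible pairs with m₁+m₂ = M = 1/2: (-5/2,3), (-3/2,2), (-1/2,1), (1/2,0), (3/2,-1), (5/2,-2)
  (m₁,m₂)=(5/2,-2): CG² = 5/21, CG = +√(5/21)
  (m₁,m₂)=(3/2,-1): CG² = 7/30, CG = −√(7/30)   ← matches the target
  (m₁,m₂)=(1/2,0): CG² = 4/35, CG = +√(4/35)
  (m₁,m₂)=(-1/2,1): CG² = 1/105, CG = −√(1/105)
  (m₁,m₂)=(-3/2,2): CG² = 1/21, CG = −√(1/21)
  (m₁,m₂)=(-5/2,3): CG² = 5/14, CG = +√(5/14)
Pairs with CG² = 7/30: (3/2,-1): −√(7/30)

(3/2,-1): −√(7/30)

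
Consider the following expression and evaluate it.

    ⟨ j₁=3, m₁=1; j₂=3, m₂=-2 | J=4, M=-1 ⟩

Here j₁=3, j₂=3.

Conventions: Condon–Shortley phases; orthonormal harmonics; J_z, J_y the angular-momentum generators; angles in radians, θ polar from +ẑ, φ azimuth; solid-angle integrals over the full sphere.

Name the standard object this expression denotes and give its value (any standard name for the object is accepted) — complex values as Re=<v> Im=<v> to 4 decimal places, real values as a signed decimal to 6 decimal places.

Clebsch–Gordan coefficient, +√(16/77) ≈ +0.455842

This is a Clebsch–Gordan (vector-coupling) coefficient.
√[9·2!4!4!/11! · 4!2!1!5!3!5!] = √(82944/77)
  +(−1)^0/∏(0,2,2,1,2,3)! = 1/48  (running 1/48)
  +(−1)^1/∏(1,1,1,0,3,4)! = -1/144  (running 1/72)
⟨..|..⟩ = √(82944/77)·(1/72) = +0.455842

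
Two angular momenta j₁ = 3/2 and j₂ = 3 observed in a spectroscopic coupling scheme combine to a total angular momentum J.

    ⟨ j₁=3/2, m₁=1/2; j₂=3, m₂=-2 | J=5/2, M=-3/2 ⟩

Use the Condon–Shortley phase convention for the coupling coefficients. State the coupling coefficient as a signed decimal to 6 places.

+0.267261  (= +√(1/14))

j₁+j₂−J=2  J+j₁−j₂=1  J−j₁+j₂=4  j₁+j₂+J+1=8
(j₁±m₁, j₂±m₂, J±M) = (2,1,1,5,1,4)
P² = 288/7
sum k=0..1:
  [0] +1/12 = 1/12
  [1] −1/24 = -1/24
S = 1/24
C² = P²·S² = 1/14 ; C = +0.267261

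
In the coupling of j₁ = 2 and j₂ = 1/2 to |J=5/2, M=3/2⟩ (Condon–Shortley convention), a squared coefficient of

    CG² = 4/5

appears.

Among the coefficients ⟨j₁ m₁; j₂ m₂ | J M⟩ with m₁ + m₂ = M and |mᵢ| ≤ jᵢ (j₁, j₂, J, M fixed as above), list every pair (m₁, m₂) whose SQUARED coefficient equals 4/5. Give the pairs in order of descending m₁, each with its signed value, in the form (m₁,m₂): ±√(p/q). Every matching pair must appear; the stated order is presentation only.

Admissible pairs with m₁+m₂ = M = 3/2: (1,1/2), (2,-1/2)
  (m₁,m₂)=(2,-1/2): CG² = 1/5, CG = +√(1/5)
  (m₁,m₂)=(1,1/2): CG² = 4/5, CG = +√(4/5)   ← matches the target
Pairs with CG² = 4/5: (1,1/2): +√(4/5)

(1,1/2): +√(4/5)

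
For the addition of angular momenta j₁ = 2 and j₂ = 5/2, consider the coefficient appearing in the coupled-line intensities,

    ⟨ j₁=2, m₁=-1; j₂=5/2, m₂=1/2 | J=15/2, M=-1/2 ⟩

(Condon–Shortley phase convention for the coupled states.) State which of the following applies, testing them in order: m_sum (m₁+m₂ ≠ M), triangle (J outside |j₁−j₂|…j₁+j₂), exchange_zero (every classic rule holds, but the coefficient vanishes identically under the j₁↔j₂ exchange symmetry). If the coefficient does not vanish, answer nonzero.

triangle

m-sum: m₁+m₂ = -1+1/2 = -1/2, M = -1/2  ✓
triangle: need |j₁−j₂| ≤ J ≤ j₁+j₂, i.e. J ∈ [1/2, 9/2]; J = 15/2 is outside ✗ ⇒ coefficient is 0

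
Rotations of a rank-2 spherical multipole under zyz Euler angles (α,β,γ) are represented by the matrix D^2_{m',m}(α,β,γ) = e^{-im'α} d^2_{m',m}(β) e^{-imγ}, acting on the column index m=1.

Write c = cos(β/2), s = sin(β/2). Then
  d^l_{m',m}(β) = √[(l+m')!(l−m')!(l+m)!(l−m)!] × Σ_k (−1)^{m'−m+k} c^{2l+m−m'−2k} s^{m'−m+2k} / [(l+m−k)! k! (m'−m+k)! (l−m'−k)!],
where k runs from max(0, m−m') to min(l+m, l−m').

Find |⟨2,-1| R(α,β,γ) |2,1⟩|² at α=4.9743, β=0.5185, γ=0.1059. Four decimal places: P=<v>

P=0.0324

Split into d^2_{-1,1}(β=0.5185) × two z-phases.
c=cos(0.518500/2)=0.966583, s=sin(0.518500/2)=0.256356; N=√[1·6·6·1]=6.000000
k: max(0,(1)−(-1))=2 … min(2+(1),2−(-1))=3
  k=2: (−1)^0·6.0000/(2)·0.9666^2·0.2564^2 = +0.184198
  k=3: (−1)^1·6.0000/(6)·0.9666^0·0.2564^4 = -0.004319
d^2_{-1,1}(0.5185) = +0.184198 -0.004319 = +0.179879
|D^2_{-1,1}|² = |d^2_{-1,1}(β)|² = (+0.179879)² = 0.032357 (the z-rotation phases have unit modulus)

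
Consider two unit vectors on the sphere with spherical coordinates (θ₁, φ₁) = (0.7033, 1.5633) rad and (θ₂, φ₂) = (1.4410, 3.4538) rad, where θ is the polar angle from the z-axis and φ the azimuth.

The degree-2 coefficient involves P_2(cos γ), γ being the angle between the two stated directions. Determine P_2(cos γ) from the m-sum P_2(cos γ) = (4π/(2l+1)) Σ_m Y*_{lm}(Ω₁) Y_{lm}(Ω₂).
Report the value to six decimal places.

Term-by-term m-sum for l=2 (normalisation 4π/5 = 2.513274):
  term(m=-2) = -0.04924 + 0.03662j   from Y*(Ω₁)=-0.16155 + 0.00242j, Y(Ω₂)=0.30814 - 0.22204j
  term(m=-1) = -0.01188 - 0.03587j   from Y*(Ω₁)=0.00286 + 0.38107j, Y(Ω₂)=-0.09436 + 0.03046j
  term(m=+0) = -0.07040 + 0.00000j   from Y*(Ω₁)=0.23503 + 0.00000j, Y(Ω₂)=-0.29954 + 0.00000j
  term(m=+1) = -0.01188 + 0.03587j   from Y*(Ω₁)=-0.00286 + 0.38107j, Y(Ω₂)=0.09436 + 0.03046j
  term(m=+2) = -0.04924 - 0.03662j   from Y*(Ω₁)=-0.16155 - 0.00242j, Y(Ω₂)=0.30814 + 0.22204j
Accumulated sum -0.19263 + 0.00000j; after 4π/(2l+1) scaling, -0.48414 + 0.00000j ⇒ P_2 = -0.484139

-0.484139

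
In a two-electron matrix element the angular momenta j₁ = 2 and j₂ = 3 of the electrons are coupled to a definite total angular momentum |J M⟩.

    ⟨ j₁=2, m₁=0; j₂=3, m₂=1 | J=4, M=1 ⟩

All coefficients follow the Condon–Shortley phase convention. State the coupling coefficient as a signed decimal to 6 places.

triangle: 1!×3!×5!/10! = 720/3628800
(j±m)!: 2!×2!×4!×2!×5!×3! = 138240
prefactor² = (2J+1)×Δ×N² = 1728/7
  k=0: +1/(0!×1!×2!×4!×1!×1!) = 1/48
  k=1: −1/(1!×0!×1!×3!×2!×2!) = -1/24
Σ = -1/48  ⇒  CG² = 1728/7×(-1/48)² = 3/28
CG = −√(3/28) = -0.327327

-0.327327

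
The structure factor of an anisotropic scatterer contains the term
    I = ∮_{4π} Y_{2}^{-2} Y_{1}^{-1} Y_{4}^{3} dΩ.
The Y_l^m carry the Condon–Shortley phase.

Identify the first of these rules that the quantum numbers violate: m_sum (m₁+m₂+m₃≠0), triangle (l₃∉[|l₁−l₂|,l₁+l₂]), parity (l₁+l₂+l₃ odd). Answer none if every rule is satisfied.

azimuthal sum: -2 − 1 + 3 = 0  ✓
l₃ must lie in [1,3]; have l₃=4  ✗
L = 2 + 1 + 4 = 7 (odd)

triangle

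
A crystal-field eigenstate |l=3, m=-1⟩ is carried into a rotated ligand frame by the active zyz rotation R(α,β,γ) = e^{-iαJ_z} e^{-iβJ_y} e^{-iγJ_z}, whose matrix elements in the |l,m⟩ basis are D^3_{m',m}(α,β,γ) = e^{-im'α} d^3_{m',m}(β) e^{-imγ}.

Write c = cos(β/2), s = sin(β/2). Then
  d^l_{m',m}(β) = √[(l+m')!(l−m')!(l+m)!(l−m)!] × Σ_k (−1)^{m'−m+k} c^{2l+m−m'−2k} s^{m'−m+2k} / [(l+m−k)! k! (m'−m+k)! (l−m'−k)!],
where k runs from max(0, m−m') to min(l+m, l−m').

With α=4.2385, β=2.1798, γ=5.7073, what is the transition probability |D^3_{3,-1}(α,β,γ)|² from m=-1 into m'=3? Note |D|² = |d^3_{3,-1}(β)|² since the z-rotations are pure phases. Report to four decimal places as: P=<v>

P=0.2622

First d^3_{3,-1}(β=2.1798), then the phase factors e^{-i(3)α} and e^{-i(-1)γ}:
Half-angle: c=0.462574, s=0.886581. N=√(720·1·2·24)=185.903201
The bounds max(0,m−m')=0 and min(l+m,l−m')=0 give 1 term
  k=0: (−1)^4·185.9032/(48)·0.4626^2·0.8866^4 = +0.512013
d^3_{3,-1}(2.1798) = +0.512013
|D^3_{3,-1}|² = |d^3_{3,-1}(β)|² = (+0.512013)² = 0.262157 (the z-rotation phases have unit modulus)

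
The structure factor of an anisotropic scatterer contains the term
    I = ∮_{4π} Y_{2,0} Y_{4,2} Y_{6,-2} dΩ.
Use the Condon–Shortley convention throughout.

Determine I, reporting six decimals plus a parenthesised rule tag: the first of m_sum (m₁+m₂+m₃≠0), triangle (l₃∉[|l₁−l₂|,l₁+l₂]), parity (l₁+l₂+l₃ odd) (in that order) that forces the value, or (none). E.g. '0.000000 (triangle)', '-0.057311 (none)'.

0.206144 (none)

Rules hold: Σm=0, L=12 even, 2≤6≤6.
N = 5·9·13 = 585
Δ = 0!·4!·8!/13! = 1/6435
Racah Σ t=0..0: t=0:+1/2304 = 1/2304
⇒ 3j(2 4 6; 0 0 0)² = 5/143, sgn +1
Racah Σ t=0..0: t=0:+1/5760 = 1/5760
⇒ 3j(2 4 6; 0 2 -2)² = 56/2145, sgn +1
4πI² = N·(3j₀)²·(3jₘ)² = 840/1573
I = +1·√(0.534011/4π) = 0.20614383
No selection rule forces the value: the integral is nonzero (none).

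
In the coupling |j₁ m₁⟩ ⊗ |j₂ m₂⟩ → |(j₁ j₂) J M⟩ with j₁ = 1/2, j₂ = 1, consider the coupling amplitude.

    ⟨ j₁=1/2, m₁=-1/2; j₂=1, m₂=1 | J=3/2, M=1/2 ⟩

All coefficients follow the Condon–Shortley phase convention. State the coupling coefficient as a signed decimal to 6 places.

triangle: 0!·1!·2!/4! = 2/24
(j±m)!: 0!·1!·2!·0!·2!·1! = 4
prefactor² = (2J+1)·Δ·N² = 4/3
  k=0: +1/(0!·0!·1!·2!·0!·0!) = 1/2
Σ = 1/2  ⇒  CG² = 4/3·(1/2)² = 1/3
CG = +√(1/3) = +0.577350

+√(1/3) ≈ +0.577350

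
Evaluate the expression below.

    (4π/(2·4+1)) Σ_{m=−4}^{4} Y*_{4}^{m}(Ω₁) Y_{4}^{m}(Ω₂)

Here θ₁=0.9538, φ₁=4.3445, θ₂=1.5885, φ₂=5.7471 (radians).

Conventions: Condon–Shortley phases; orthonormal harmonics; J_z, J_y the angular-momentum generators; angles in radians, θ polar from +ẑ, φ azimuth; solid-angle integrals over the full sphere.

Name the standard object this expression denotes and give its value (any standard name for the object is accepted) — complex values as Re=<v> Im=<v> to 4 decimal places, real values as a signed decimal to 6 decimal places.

Legendre polynomial (addition theorem), +0.316318

This sum is the spherical-harmonic addition theorem: it equals the Legendre polynomial P_l(cos γ) of the angle γ between the two directions.
Expand P_4 via completeness: Σ_{m} conj(Y_{4,m}) at Ω₁ times Y_{4,m} at Ω₂ —
  m=-4: (0.019403, -0.194874) × (-0.239974, 0.371487) = (0.067737, 0.053973)  (running Σ = (0.067737, 0.053973))
  m=-3: (0.350840, 0.176950) × (0.000829, -0.022132) = (0.004207, -0.007618)  (running Σ = (0.071944, 0.046355))
  m=-2: (-0.221610, 0.200641) × (-0.159574, -0.293056) = (0.094162, 0.032927)  (running Σ = (0.166107, 0.079282))
  m=-1: (0.052724, 0.136791) × (0.021581, 0.012822) = (-0.000616, 0.003628)  (running Σ = (0.165490, 0.082910))
  m=0: (-0.330112, -0.000000) × (0.316362, 0.000000) = (-0.104435, -0.000000)  (running Σ = (0.061055, 0.082910))
  m=1: (-0.052724, 0.136791) × (-0.021581, 0.012822) = (-0.000616, -0.003628)  (running Σ = (0.060439, 0.079282))
  m=2: (-0.221610, -0.200641) × (-0.159574, 0.293056) = (0.094162, -0.032927)  (running Σ = (0.154602, 0.046355))
  m=3: (-0.350840, 0.176950) × (-0.000829, -0.022132) = (0.004207, 0.007618)  (running Σ = (0.158809, 0.053973))
  m=4: (0.019403, 0.194874) × (-0.239974, -0.371487) = (0.067737, -0.053973)  (running Σ = (0.226546, -0.000000))
Total Σ_m = (0.226546, -0.000000). Multiply by 1.396263: (0.316318, -0.000000). P_4(cos γ) = 0.316318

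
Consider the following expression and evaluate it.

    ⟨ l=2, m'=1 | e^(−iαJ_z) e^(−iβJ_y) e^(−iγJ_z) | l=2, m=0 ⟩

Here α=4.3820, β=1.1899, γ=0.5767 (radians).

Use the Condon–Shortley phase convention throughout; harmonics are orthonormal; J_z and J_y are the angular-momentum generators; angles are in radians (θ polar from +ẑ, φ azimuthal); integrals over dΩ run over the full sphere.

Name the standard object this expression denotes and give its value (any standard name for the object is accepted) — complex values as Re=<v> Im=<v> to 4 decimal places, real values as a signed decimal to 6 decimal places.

This is a Wigner D-matrix element — the rotation-matrix element ⟨l m'| R(α,β,γ) |l m⟩ in the angular-momentum basis.
First d^2_{1,0}(β=1.1899), then the phase factors e^{-i(1)α} and e^{-i(0)γ}:
c=cos(1.189900/2)=0.828177, s=sin(1.189900/2)=0.560467; N=√[6·1·2·2]=4.898979
k∈{0,1} keeps every argument non-negative
  k=0: (−1)^1·4.8990/(2)·0.8282^3·0.5605^1 = -0.779821
  k=1: (−1)^2·4.8990/(2)·0.8282^1·0.5605^3 = +0.357149
d^2_{1,0}(1.1899) = -0.779821 +0.357149 = -0.422672
D = (-0.324411+0.945916i)·(-0.422672)·(+1.000000+0.000000i) = +0.137119-0.399812i

Wigner D-matrix element, Re=0.1371 Im=-0.3998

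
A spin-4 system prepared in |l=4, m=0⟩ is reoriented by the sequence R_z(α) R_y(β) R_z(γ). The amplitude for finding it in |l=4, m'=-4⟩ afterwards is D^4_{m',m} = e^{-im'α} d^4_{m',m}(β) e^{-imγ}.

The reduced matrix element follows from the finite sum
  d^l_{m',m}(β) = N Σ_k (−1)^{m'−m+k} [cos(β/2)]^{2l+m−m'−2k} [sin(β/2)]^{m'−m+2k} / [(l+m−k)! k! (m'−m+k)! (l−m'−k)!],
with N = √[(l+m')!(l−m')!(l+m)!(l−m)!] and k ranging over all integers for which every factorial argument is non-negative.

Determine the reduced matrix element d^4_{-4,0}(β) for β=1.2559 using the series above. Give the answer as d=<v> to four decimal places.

d^4_{-4,0}(β=1.2559) via the finite sum:
c=cos(1.255900/2)=0.809234, s=sin(1.255900/2)=0.587487; N=√[1·40320·24·24]=4819.161753
k: max(0,(0)−(-4))=4 … min(4+(0),4−(-4))=4
  k=4: (−1)^0·4819.1618/(576)·0.8092^4·0.5875^4 = +0.427403
d^4_{-4,0}(1.2559) = +0.427403

d=0.4274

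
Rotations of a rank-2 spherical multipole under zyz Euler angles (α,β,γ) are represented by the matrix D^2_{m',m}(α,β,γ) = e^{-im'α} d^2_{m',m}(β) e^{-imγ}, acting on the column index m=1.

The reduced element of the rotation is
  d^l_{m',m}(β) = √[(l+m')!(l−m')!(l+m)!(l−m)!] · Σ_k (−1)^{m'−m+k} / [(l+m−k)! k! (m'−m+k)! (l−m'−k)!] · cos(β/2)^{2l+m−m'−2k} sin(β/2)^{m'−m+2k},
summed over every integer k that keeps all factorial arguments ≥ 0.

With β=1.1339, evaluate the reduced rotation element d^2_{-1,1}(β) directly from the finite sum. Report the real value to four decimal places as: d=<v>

d=0.5325

d^2_{-1,1}(β=1.1339) via the finite sum:
With c≡cos(β/2)=0.843543 and s≡sin(β/2)=0.537062, N=[1·6·6·1]^{1/2}=6.000000
The bounds max(0,m−m')=2 and min(l+m,l−m')=3 give 2 terms
  k=2: (−1)^0·6.0000/(2)·0.8435^2·0.5371^2 = +0.615721
  k=3: (−1)^1·6.0000/(6)·0.8435^0·0.5371^4 = -0.083195
d^2_{-1,1}(1.1339) = +0.615721 -0.083195 = +0.532526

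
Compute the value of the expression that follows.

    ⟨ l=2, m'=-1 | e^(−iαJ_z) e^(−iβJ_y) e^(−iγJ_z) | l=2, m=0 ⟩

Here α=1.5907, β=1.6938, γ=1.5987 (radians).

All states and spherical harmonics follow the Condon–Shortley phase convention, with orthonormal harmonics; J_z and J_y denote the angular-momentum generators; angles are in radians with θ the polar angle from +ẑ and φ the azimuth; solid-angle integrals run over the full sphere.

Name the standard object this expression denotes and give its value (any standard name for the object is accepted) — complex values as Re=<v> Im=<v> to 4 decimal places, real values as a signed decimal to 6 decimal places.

Wigner D-matrix element, Re=0.0030 Im=-0.1491

This is a Wigner D-matrix element — the rotation-matrix element ⟨l m'| R(α,β,γ) |l m⟩ in the angular-momentum basis.
D^2_{-1,0}(1.5907,1.6938,1.5987) = e^{-i·-1·1.5907}·d^2_{-1,0}(1.6938)·e^{-i·0·1.5987}. Compute d first:
With c≡cos(β/2)=0.662309 and s≡sin(β/2)=0.749231, N=[1·6·2·2]^{1/2}=4.898979
k: max(0,(0)−(-1))=1 … min(2+(0),2−(-1))=2
  k=1: (−1)^0·4.8990/(2)·0.6623^3·0.7492^1 = +0.533179
  k=2: (−1)^1·4.8990/(2)·0.6623^1·0.7492^3 = -0.682312
d^2_{-1,0}(1.6938) = +0.533179 -0.682312 = -0.149133
D = (-0.019902+0.999802i)·(-0.149133)·(+1.000000+0.000000i) = +0.002968-0.149104i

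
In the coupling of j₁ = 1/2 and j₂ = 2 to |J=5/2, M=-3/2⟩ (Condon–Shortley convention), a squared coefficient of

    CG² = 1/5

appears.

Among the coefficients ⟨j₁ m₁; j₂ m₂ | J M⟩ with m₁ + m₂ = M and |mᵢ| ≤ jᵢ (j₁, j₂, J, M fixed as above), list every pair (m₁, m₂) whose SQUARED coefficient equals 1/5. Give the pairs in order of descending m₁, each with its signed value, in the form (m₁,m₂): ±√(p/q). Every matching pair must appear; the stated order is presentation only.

Admissible pairs with m₁+m₂ = M = -3/2: (-1/2,-1), (1/2,-2)
  (m₁,m₂)=(1/2,-2): CG² = 1/5, CG = +√(1/5)   ← matches the target
  (m₁,m₂)=(-1/2,-1): CG² = 4/5, CG = +√(4/5)
Pairs with CG² = 1/5: (1/2,-2): +√(1/5)

(1/2,-2): +√(1/5)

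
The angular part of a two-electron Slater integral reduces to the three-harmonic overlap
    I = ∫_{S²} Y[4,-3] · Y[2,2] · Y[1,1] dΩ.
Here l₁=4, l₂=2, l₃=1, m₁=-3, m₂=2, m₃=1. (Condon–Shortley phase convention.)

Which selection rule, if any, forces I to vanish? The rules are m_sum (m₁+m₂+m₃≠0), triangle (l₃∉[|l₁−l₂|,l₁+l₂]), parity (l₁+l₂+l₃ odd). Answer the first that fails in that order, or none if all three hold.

Σmᵢ = 0  ✓
l₃∈[|l₁−l₂|,l₁+l₂]=[2,6] required, l₃=1 fails  ✗
Σlᵢ = 7 ⇒ odd

triangle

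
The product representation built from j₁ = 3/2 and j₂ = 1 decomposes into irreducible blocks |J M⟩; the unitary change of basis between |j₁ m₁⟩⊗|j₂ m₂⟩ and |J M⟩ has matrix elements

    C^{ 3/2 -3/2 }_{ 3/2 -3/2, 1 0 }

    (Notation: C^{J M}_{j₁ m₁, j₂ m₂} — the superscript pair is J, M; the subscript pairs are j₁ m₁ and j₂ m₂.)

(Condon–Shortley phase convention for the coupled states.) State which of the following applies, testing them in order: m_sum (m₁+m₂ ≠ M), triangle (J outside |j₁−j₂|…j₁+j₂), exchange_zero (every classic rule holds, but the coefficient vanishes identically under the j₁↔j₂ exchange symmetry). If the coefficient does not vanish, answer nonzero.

m-sum: m₁+m₂ = -3/2+0 = -3/2, M = -3/2  ✓
triangle: |j₁−j₂| = 1/2 ≤ J = 3/2 ≤ j₁+j₂ = 5/2  ✓
exchange: j₁≠j₂ or m₁≠m₂ — the exchange symmetry imposes no constraint here
value check: CG = −√(3/5) = -0.774597 ≠ 0

nonzero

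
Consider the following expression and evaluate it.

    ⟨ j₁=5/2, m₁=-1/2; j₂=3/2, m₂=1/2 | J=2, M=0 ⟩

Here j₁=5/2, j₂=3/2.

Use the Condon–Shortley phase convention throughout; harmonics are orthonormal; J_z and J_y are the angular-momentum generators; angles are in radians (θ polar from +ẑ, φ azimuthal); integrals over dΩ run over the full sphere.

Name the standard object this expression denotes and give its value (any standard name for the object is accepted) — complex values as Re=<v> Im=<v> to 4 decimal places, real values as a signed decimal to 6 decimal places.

Clebsch–Gordan coefficient, −√(1/14) ≈ -0.267261

This is a Clebsch–Gordan (vector-coupling) coefficient.
√[5·2!3!1!/7! · 2!3!2!1!2!2!] = √(8/7)
  +(−1)^1/∏(1,1,2,1,1,0)! = -1/2  (running -1/2)
  +(−1)^2/∏(2,0,1,0,2,1)! = 1/4  (running -1/4)
⟨..|..⟩ = √(8/7)·(-1/4) = -0.267261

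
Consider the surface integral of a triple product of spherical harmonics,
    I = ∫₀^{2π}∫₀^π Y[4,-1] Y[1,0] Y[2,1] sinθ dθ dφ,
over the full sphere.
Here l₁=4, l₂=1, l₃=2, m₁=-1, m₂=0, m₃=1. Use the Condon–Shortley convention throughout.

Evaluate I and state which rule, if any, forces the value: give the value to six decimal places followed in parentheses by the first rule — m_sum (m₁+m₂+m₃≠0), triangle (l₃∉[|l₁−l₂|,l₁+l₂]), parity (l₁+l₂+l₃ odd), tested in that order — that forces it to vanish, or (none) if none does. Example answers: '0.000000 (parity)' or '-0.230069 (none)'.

triangle: need 3≤l₃≤5, have 2; I=0

0.000000 (triangle)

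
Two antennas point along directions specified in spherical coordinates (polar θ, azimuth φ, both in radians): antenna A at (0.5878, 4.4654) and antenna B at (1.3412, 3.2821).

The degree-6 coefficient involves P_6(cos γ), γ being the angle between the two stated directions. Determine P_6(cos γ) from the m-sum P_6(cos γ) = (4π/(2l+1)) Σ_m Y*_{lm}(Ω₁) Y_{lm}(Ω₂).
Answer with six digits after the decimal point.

Addition theorem: P_6(cos γ) = (4π/13) Σ_m Y*_{lm}(Ω₁) Y_{lm}(Ω₂), m = −6…6:
  m=-6: (-0.001247+0.013991i) × (+0.273954-0.307510i) = +0.003961+0.004216i  (running Σ = +0.003961+0.004216i)
  m=-5: (-0.068942-0.024066i) × (-0.254480+0.215451i) = +0.022729-0.008729i  (running Σ = +0.026690-0.004513i)
  m=-4: (+0.122878-0.186395i) × (-0.116788+0.073550i) = -0.000641+0.030806i  (running Σ = +0.026049+0.026293i)
  m=-3: (+0.288094+0.314904i) × (+0.303534-0.136104i) = +0.130306+0.056373i  (running Σ = +0.156356+0.082666i)
  m=-2: (-0.384484+0.207048i) × (+0.046354-0.013380i) = -0.015052+0.014742i  (running Σ = +0.141304+0.097408i)
  m=-1: (-0.002337-0.009267i) × (-0.319533+0.045194i) = +0.001165+0.002856i  (running Σ = +0.142469+0.100264i)
  m=0: (-0.421738-0.000000i) × (-0.023807+0.000000i) = +0.010040+0.000000i  (running Σ = +0.152509+0.100264i)
  m=1: (+0.002337-0.009267i) × (+0.319533+0.045194i) = +0.001165-0.002856i  (running Σ = +0.153675+0.097408i)
  m=2: (-0.384484-0.207048i) × (+0.046354+0.013380i) = -0.015052-0.014742i  (running Σ = +0.138623+0.082666i)
  m=3: (-0.288094+0.314904i) × (-0.303534-0.136104i) = +0.130306-0.056373i  (running Σ = +0.268929+0.026293i)
  m=4: (+0.122878+0.186395i) × (-0.116788-0.073550i) = -0.000641-0.030806i  (running Σ = +0.268288-0.004513i)
  m=5: (+0.068942-0.024066i) × (+0.254480+0.215451i) = +0.022729+0.008729i  (running Σ = +0.291018+0.004216i)
  m=6: (-0.001247-0.013991i) × (+0.273954+0.307510i) = +0.003961-0.004216i  (running Σ = +0.294979+0.000000i)
Σ over m = +0.294979+0.000000i; ×(4π/13) → +0.285139+0.000000i. Real part: 0.285139

0.285139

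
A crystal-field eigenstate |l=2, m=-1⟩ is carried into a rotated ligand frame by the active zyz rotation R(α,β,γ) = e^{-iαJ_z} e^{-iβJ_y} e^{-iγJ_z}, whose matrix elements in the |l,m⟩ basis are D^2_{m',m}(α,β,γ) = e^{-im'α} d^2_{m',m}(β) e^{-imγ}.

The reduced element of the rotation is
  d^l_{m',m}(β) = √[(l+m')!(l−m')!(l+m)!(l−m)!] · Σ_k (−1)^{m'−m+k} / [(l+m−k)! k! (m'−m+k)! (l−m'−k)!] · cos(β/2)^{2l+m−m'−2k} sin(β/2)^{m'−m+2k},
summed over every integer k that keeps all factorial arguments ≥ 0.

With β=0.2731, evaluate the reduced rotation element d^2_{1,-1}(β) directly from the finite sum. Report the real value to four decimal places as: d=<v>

d^2_{1,-1}(β=0.2731) via the finite sum:
With c≡cos(β/2)=0.990692 and s≡sin(β/2)=0.136126, N=[6·1·1·6]^{1/2}=6.000000
k: max(0,(-1)−(1))=0 … min(2+(-1),2−(1))=1
  k=0: (−1)^2·6.0000/(2)·0.9907^2·0.1361^2 = +0.054561
  k=1: (−1)^3·6.0000/(6)·0.9907^0·0.1361^4 = -0.000343
d^2_{1,-1}(0.2731) = +0.054561 -0.000343 = +0.054217

d=0.0542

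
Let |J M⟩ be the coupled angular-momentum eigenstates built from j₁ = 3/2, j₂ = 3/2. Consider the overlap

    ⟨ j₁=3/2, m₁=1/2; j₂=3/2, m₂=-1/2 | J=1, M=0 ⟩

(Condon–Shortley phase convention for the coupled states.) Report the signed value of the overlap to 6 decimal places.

-0.223607

√[3·2!1!1!/5! · 2!1!1!2!1!1!] = √(1/5)
  +(−1)^0/∏(0,2,1,1,0,0)! = 1/2  (running 1/2)
  +(−1)^1/∏(1,1,0,0,1,1)! = -1  (running -1/2)
⟨..|..⟩ = √(1/5)·(-1/2) = -0.223607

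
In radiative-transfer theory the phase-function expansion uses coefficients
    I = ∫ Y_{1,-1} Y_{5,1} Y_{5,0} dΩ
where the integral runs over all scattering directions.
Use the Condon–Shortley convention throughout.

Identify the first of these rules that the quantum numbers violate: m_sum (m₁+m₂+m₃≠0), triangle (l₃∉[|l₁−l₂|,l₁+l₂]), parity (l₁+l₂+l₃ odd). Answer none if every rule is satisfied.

parity

Σmᵢ = 0  ✓
l₃∈[|l₁−l₂|,l₁+l₂]=[4,6], have l₃=5  ✓
Σlᵢ = 11 ⇒ odd  ✗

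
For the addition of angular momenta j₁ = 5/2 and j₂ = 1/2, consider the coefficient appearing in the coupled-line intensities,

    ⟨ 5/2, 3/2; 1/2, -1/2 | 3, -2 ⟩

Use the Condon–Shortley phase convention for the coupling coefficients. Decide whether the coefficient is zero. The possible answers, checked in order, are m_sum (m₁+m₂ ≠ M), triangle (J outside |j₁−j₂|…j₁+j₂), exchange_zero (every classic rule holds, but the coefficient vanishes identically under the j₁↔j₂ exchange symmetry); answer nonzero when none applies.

m_sum

m-sum: m₁+m₂ = 3/2+(-1/2) = 1, M = -2  ✗ ⇒ coefficient is 0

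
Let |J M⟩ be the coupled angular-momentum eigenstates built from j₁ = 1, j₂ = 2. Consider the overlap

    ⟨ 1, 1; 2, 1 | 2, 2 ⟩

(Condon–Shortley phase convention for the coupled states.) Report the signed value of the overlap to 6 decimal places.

j₁+j₂−J=1  J+j₁−j₂=1  J−j₁+j₂=3  j₁+j₂+J+1=6
(j₁±m₁, j₂±m₂, J±M) = (2,0,3,1,4,0)
P² = 12
sum k=0..0:
  [0] +1/6 = 1/6
S = 1/6
C² = P²·S² = 1/3 ; C = +0.577350

+√(1/3) ≈ +0.577350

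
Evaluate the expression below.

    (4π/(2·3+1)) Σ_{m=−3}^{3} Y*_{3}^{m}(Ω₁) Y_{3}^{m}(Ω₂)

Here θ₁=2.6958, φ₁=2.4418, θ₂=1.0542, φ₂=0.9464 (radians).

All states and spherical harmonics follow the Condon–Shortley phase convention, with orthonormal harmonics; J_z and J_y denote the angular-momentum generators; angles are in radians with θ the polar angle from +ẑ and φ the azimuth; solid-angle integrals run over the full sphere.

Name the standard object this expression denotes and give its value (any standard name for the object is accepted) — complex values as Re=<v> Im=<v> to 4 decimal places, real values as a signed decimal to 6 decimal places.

This sum is the spherical-harmonic addition theorem: it equals the Legendre polynomial P_l(cos γ) of the angle γ between the two directions.
Addition theorem: P_3(cos γ) = (4π/7) Σ_m Y*_{lm}(Ω₁) Y_{lm}(Ω₂), m = −3…3:
  term(m=-3) = -0.00206 - 0.00894j   from Y*(Ω₁)=0.01687 + 0.02888j, Y(Ω₂)=-0.26183 - 0.08168j
  term(m=-2) = 0.06468 - 0.00983j   from Y*(Ω₁)=-0.02921 + 0.16892j, Y(Ω₂)=-0.12078 - 0.36202j
  term(m=-1) = 0.00199 + 0.02635j   from Y*(Ω₁)=-0.32730 + 0.27556j, Y(Ω₂)=0.03611 - 0.05011j
  term(m=+0) = 0.11827 + 0.00000j   from Y*(Ω₁)=-0.36043 + 0.00000j, Y(Ω₂)=-0.32813 + 0.00000j
  term(m=+1) = 0.00199 - 0.02635j   from Y*(Ω₁)=0.32730 + 0.27556j, Y(Ω₂)=-0.03611 - 0.05011j
  term(m=+2) = 0.06468 + 0.00983j   from Y*(Ω₁)=-0.02921 - 0.16892j, Y(Ω₂)=-0.12078 + 0.36202j
  term(m=+3) = -0.00206 + 0.00894j   from Y*(Ω₁)=-0.01687 + 0.02888j, Y(Ω₂)=0.26183 - 0.08168j
Total Σ_m = 0.24749 + 0.00000j. Multiply by 1.795196: 0.44430 + 0.00000j. P_3(cos γ) = 0.444301

Legendre polynomial (addition theorem), +0.444301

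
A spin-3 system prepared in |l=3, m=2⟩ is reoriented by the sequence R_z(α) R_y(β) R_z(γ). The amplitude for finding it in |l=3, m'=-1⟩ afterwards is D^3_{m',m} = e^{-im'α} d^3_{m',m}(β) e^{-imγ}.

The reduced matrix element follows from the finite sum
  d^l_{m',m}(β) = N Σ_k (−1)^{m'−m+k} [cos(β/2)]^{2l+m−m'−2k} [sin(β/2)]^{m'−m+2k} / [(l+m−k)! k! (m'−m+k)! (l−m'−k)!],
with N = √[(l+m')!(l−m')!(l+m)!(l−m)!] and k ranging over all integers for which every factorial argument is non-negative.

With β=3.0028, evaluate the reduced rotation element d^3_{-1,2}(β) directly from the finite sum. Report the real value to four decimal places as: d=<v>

d^3_{-1,2}(β=3.0028) via the finite sum:
With c≡cos(β/2)=0.069341 and s≡sin(β/2)=0.997593, N=[2·24·120·1]^{1/2}=75.894664
k: max(0,(2)−(-1))=3 … min(3+(2),3−(-1))=4
  k=3: (−1)^0·75.8947/(12)·0.0693^3·0.9976^3 = +0.002093
  k=4: (−1)^1·75.8947/(24)·0.0693^1·0.9976^5 = -0.216648
d^3_{-1,2}(3.0028) = +0.002093 -0.216648 = -0.214555

d=-0.2146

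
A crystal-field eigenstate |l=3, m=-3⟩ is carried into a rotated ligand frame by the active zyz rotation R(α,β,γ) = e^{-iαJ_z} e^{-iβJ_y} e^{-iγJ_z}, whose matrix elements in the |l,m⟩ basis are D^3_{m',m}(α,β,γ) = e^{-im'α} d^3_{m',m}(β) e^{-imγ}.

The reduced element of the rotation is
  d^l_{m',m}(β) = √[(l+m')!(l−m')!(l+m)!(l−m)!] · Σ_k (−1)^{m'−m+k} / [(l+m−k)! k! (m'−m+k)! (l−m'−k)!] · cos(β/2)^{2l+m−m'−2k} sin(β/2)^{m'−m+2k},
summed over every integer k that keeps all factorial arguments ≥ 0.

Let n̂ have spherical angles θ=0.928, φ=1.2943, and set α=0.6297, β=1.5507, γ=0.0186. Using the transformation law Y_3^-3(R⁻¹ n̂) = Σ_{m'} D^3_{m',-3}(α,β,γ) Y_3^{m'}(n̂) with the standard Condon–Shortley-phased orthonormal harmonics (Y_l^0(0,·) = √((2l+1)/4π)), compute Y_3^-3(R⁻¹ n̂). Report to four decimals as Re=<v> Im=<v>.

Re=0.1036 Im=-0.1569

Need the full column D^3_{m',-3} for m'=−3..3 at α=0.6297, β=1.5507, γ=0.0186.
cos(β/2)=0.714176, sin(β/2)=0.699966
d^3_{-3,-3}: single k=0 term ⇒ +0.132688;  D = -0.048489+0.123511i
d^3_{-2,-3}: single k=0 term ⇒ -0.318551;  D = -0.080537-0.308202i
d^3_{-1,-3}: single k=0 term ⇒ +0.493652;  D = +0.382137+0.312511i
d^3_{0,-3}: single k=0 term ⇒ -0.558678;  D = -0.557809-0.031158i
d^3_{1,-3}: single k=0 term ⇒ +0.474203;  D = +0.398231-0.257450i
d^3_{2,-3}: single k=0 term ⇒ -0.293945;  D = -0.105526+0.274350i
d^3_{3,-3}: single k=0 term ⇒ +0.117615;  D = -0.030521-0.113586i
Y_3^{m'}(θ=0.928,φ=1.2943) and Σ D·Y over m':
  (-0.0485+0.1235i)·(-0.1578+0.1445i)  (-0.0805-0.3082i)·(-0.3340-0.2061i)  (+0.3821+0.3125i)·(+0.0563-0.1982i)  (-0.5578-0.0312i)·(-0.2692+0.0000i)  (+0.3982-0.2575i)·(-0.0563-0.1982i)  (-0.1055+0.2743i)·(-0.3340+0.2061i)  (-0.0305-0.1136i)·(+0.1578+0.1445i)
Y_3^-3(R⁻¹ n̂) = +0.103620-0.156929i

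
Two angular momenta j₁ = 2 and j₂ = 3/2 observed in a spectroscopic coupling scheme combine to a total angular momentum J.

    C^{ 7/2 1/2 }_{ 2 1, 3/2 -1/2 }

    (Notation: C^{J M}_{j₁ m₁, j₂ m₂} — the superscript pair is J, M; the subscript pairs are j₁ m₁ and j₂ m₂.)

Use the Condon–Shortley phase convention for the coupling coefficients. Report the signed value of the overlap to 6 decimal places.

+√(12/35) ≈ +0.585540

triangle: 0!*4!*3!/8! = 144/40320
(j±m)!: 3!*1!*1!*2!*4!*3! = 1728
prefactor² = (2J+1)*Δ*N² = 1728/35
  k=0: +1/(0!*0!*1!*1!*3!*2!) = 1/12
Σ = 1/12  ⇒  CG² = 1728/35*(1/12)² = 12/35
CG = +√(12/35) = +0.585540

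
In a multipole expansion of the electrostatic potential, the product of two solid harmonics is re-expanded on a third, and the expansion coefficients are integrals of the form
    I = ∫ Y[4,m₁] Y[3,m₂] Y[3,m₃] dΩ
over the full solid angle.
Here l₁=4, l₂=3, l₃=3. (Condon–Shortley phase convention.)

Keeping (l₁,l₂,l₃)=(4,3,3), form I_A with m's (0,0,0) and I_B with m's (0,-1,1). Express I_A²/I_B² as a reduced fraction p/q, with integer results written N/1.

36/1

l's match ⇒ only the (l;m) 3-j factors differ between A and B.
A: triangle coeff Δ(4,3,3) = 1/34650; Σ_t [1,3]: t=1:−1/72 t=2:+1/16 t=3:−1/72 = 5/144; (3j)²=2/77 [(4 3 3; 0 0 0)], sign=-1
B: triangle coeff Δ(4,3,3) = 1/34650; Σ_t [0,2]: t=0:+1/1152 t=1:−1/36 t=2:+1/32 = 5/1152; (3j)²=1/1386 [(4 3 3; 0 -1 1)], sign=+1
I_A²/I_B² = (2/77)/(1/1386) = 36/1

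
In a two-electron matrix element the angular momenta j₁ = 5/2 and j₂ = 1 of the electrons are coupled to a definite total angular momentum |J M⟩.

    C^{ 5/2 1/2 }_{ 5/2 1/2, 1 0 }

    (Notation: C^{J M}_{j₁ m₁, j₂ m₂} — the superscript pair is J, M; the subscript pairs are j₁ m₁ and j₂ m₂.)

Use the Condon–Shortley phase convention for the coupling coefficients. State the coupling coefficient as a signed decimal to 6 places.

j₁+j₂−J=1  J+j₁−j₂=4  J−j₁+j₂=1  j₁+j₂+J+1=7
(j₁±m₁, j₂±m₂, J±M) = (3,2,1,1,3,2)
P² = 144/35
sum k=0..1:
  [0] +1/4 = 1/4
  [1] −1/6 = -1/6
S = 1/12
C² = P²·S² = 1/35 ; C = +0.169031

+√(1/35) = +0.169031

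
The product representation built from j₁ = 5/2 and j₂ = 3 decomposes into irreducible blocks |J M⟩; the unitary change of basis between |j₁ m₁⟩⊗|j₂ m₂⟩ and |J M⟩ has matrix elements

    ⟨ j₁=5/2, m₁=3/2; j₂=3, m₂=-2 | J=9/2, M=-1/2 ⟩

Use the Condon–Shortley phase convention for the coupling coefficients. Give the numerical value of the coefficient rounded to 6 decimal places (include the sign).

triangle: 1!×4!×5!/11! = 2880/39916800
(j±m)!: 4!×1!×1!×5!×4!×5! = 8294400
prefactor² = (2J+1)×Δ×N² = 460800/77
  k=0: +1/(0!×1!×1!×1!×3!×4!) = 1/144
  k=1: −1/(1!×0!×0!×0!×4!×5!) = -1/2880
Σ = 19/2880  ⇒  CG² = 460800/77×(19/2880)² = 361/1386
CG = +√(361/1386) = +0.510355

+0.510355  (= +√(361/1386))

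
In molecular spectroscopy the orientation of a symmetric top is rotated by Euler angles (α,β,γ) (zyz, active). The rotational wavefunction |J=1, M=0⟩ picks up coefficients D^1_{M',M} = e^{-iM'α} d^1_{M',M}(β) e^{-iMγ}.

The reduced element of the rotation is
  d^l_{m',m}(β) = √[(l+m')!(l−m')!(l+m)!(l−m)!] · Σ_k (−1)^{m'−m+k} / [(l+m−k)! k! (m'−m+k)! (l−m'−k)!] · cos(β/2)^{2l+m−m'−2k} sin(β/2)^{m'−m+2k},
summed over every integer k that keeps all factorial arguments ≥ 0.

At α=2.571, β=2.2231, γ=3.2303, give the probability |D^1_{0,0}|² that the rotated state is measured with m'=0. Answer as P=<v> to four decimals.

P=0.3685

First d^1_{0,0}(β=2.2231), then the phase factors e^{-i(0)α} and e^{-i(0)γ}:
Half-angle: c=0.443273, s=0.896387. N=√(1·1·1·1)=1.000000
The bounds max(0,m−m')=0 and min(l+m,l−m')=1 give 2 terms
  k=0: (−1)^0·1.0000/(1)·0.4433^2·0.8964^0 = +0.196491
  k=1: (−1)^1·1.0000/(1)·0.4433^0·0.8964^2 = -0.803509
d^1_{0,0}(2.2231) = +0.196491 -0.803509 = -0.607019
|D^1_{0,0}|² = |d^1_{0,0}(β)|² = (-0.607019)² = 0.368472 (the z-rotation phases have unit modulus)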